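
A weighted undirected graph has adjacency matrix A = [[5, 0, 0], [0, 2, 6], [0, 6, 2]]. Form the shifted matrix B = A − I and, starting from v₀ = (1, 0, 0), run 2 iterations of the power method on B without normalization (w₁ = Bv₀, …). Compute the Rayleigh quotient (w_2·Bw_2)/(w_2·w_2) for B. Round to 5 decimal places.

B = A − I has rows (4, 0, 0); (0, 1, 6); (0, 6, 1)
w1 = Bv₀ = (4·1 + 0·0 + 0·0; 0·1 + 1·0 + 6·0; 0·1 + 6·0 + 1·0) = (4, 0, 0)
w2 = Bw1 = (4·4 + 0·0 + 0·0; 0·4 + 1·0 + 6·0; 0·4 + 6·0 + 1·0) = (16, 0, 0)
Bw2 = (64, 0, 0)
w2·Bw2 = 1024; w2·w2 = 256; μ ≈ 1024/256 = 4.00000

4.00000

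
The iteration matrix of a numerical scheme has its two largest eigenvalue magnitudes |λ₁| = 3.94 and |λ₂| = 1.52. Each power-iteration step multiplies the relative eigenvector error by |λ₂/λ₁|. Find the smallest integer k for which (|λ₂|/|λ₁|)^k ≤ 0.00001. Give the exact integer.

13

|λ₂/λ₁| = 1.52/3.94 = 0.38579
Need k ≥ ln(0.00001) / ln(0.38579) = -11.5129 / -0.9525 ≈ 12.087
Smallest integer k satisfying the bound: 13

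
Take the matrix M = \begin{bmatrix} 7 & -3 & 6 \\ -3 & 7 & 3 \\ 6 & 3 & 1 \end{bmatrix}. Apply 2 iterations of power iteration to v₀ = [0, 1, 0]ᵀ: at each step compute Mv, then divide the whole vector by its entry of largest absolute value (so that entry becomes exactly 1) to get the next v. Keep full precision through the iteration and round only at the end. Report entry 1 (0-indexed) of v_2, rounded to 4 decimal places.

Mv0 = (-3.00000, 7.00000, 3.00000); divide by 7.00000 → v1 = (-0.42857, 1.00000, 0.42857)
Mv1 = (-3.42857, 9.57143, 0.85714); divide by 9.57143 → v2 = (-0.35821, 1.00000, 0.08955)
Requested entry of v2: 67/67 = 1.0000

1.0000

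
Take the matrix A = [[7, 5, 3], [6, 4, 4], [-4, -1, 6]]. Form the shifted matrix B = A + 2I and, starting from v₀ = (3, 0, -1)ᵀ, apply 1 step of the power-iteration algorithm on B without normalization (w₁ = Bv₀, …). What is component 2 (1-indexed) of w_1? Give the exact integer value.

B = A + 2I has rows (9, 5, 3); (6, 6, 4); (-4, -1, 8)
w1 = Bv₀ = (9·3 + 5·0 + 3·(-1); 6·3 + 6·0 + 4·(-1); (-4)·3 + (-1)·0 + 8·(-1)) = (24, 14, -20)
Requested component of w1: 14

14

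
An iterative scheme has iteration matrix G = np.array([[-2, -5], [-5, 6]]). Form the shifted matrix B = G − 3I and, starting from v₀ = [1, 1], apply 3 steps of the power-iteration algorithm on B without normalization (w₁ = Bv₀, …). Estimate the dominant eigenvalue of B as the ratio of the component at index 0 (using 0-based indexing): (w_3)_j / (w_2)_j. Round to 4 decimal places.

B = G − 3I has rows (-5, -5); (-5, 3)
w1 = Bv₀ = (-10, -2)
w2 = Bw1 = (60, 44)
w3 = Bw2 = (-520, -168)
Ratio: -520/60 = -8.6667

μ ≈ -8.6667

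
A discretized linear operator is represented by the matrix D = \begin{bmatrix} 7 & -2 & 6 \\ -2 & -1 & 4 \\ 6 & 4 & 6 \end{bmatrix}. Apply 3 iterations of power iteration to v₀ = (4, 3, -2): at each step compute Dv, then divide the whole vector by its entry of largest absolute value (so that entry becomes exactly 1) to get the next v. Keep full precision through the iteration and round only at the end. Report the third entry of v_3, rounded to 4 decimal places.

Dv0 = (10.00000, -19.00000, 24.00000); divide by 24.00000 → v1 = (0.41667, -0.79167, 1.00000)
Dv1 = (10.50000, 3.95833, 5.33333); divide by 10.50000 → v2 = (1.00000, 0.37698, 0.50794)
Dv2 = (9.29365, -0.34524, 10.55556); divide by 10.55556 → v3 = (0.88045, -0.03271, 1.00000)
Requested entry of v3: 2660/2660 = 1.0000

1.0000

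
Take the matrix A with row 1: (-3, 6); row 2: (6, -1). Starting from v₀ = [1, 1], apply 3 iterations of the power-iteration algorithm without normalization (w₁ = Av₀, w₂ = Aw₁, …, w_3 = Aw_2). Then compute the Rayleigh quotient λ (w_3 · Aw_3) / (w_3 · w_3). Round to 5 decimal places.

w1 = Av₀ = ((-3)·1 + 6·1; 6·1 + (-1)·1) = (3, 5)
w2 = Aw1 = ((-3)·3 + 6·5; 6·3 + (-1)·5) = (21, 13)
w3 = Aw2 = (15, 113)
Aw3 = (633, -23)
w3·Aw3 = 15·633 + 113·(-23) = 6896; w3·w3 = 15·15 + 113·113 = 12994
λ ≈ 6896/12994 = 0.53071

0.53071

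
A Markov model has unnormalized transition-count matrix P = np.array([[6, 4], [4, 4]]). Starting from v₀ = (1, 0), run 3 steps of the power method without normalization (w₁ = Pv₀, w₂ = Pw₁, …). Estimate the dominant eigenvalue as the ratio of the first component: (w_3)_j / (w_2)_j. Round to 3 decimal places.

w1 = Pv₀ = (6, 4)
w2 = Pw1 = (52, 40)
w3 = Pw2 = (472, 368)
Ratio at component: 472 / 52 = 9.077

9.077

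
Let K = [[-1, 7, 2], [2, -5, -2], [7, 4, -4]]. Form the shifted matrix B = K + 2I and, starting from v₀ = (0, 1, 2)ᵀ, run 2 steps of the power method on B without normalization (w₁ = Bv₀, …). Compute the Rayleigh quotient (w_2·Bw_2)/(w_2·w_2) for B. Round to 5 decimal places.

-6.34967

B = K + 2I has rows (1, 7, 2); (2, -3, -2); (7, 4, -2)
w1 = Bv₀ = (11, -7, 0)
w2 = Bw1 = (-38, 43, 49)
Bw2 = (361, -303, -192)
w2·Bw2 = -36155; w2·w2 = 5694; μ ≈ -36155/5694 = -6.34967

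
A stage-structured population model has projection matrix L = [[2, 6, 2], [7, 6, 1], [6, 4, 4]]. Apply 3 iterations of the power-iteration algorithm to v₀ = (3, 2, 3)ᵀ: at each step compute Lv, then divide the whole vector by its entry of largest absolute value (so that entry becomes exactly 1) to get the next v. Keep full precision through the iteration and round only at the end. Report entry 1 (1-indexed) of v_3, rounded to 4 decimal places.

Lv0 = (24.00000, 36.00000, 38.00000); divide by 38.00000 → v1 = (0.63158, 0.94737, 1.00000)
Lv1 = (8.94737, 11.10526, 11.57895); divide by 11.57895 → v2 = (0.77273, 0.95909, 1.00000)
Lv2 = (9.30000, 12.16364, 12.47273); divide by 12.47273 → v3 = (0.74563, 0.97522, 1.00000)
Requested entry of v3: 4092/5488 = 0.7456

0.7456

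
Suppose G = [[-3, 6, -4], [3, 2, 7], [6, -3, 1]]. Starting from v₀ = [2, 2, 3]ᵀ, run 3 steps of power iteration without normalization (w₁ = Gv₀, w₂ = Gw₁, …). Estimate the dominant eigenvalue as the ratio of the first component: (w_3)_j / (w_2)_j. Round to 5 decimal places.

λ ≈ 3.67857

w1 = Gv₀ = (-6, 31, 9)
w2 = Gw1 = (168, 107, -120)
w3 = Gw2 = (618, -122, 567)
Ratio at component: 618 / 168 = 3.67857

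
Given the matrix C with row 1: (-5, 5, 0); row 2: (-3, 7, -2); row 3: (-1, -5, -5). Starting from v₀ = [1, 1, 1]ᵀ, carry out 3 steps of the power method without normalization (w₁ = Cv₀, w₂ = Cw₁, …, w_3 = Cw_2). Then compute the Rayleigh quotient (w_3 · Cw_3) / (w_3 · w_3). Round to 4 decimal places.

λ ≈ -1.7038

w1 = Cv₀ = ((-5)·1 + 5·1 + 0·1; (-3)·1 + 7·1 + (-2)·1; (-1)·1 + (-5)·1 + (-5)·1) = (0, 2, -11)
w2 = Cw1 = ((-5)·0 + 5·2 + 0·(-11); (-3)·0 + 7·2 + (-2)·(-11); (-1)·0 + (-5)·2 + (-5)·(-11)) = (10, 36, 45)
w3 = Cw2 = (130, 132, -415)
Cw3 = (10, 1364, 1285)
w3·Cw3 = 130·10 + 132·1364 + (-415)·1285 = -351927; w3·w3 = 130·130 + 132·132 + (-415)·(-415) = 206549
λ ≈ -351927/206549 = -1.7038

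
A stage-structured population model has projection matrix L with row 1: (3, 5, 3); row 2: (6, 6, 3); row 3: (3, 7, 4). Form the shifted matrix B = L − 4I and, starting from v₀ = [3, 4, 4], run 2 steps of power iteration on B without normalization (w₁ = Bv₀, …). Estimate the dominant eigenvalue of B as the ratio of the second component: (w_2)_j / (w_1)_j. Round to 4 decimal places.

B = L − 4I has rows (-1, 5, 3); (6, 2, 3); (3, 7, 0)
w1 = Bv₀ = (29, 38, 37)
w2 = Bw1 = (272, 361, 353)
Ratio: 361/38 = 9.5000

μ ≈ 9.5000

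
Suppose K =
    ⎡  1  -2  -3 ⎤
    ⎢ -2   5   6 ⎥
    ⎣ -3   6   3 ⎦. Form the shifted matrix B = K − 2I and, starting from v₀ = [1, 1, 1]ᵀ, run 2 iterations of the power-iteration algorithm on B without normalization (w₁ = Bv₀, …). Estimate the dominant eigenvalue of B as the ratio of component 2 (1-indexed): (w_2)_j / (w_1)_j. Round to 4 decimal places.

B = K − 2I has rows (-1, -2, -3); (-2, 3, 6); (-3, 6, 1)
w1 = Bv₀ = (-6, 7, 4)
w2 = Bw1 = (-20, 57, 64)
Ratio: 57/7 = 8.1429

μ ≈ 8.1429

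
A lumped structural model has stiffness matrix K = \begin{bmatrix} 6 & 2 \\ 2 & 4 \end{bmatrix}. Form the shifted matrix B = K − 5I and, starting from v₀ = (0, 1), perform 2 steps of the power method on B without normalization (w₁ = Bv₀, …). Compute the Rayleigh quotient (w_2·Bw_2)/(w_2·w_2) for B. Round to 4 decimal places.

μ ≈ -1.0000

B = K − 5I has rows (1, 2); (2, -1)
w1 = Bv₀ = (2, -1)
w2 = Bw1 = (0, 5)
Bw2 = (10, -5)
w2·Bw2 = -25; w2·w2 = 25; μ ≈ -25/25 = -1.0000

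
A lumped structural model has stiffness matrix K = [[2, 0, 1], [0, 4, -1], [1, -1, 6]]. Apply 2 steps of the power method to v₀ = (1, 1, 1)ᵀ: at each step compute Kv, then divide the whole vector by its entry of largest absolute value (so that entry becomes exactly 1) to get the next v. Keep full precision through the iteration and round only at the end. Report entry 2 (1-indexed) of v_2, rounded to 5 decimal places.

0.16667

Kv0 = (3.000000, 3.000000, 6.000000); divide by 6.000000 → v1 = (0.500000, 0.500000, 1.000000)
Kv1 = (2.000000, 1.000000, 6.000000); divide by 6.000000 → v2 = (0.333333, 0.166667, 1.000000)
Requested entry of v2: 6/36 = 0.16667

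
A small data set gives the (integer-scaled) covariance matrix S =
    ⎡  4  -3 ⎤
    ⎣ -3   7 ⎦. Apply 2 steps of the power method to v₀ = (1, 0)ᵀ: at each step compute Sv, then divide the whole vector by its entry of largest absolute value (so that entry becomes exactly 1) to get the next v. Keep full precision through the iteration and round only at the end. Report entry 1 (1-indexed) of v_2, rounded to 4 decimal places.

-0.7576

Sv0 = (4.00000, -3.00000); divide by 4.00000 → v1 = (1.00000, -0.75000)
Sv1 = (6.25000, -8.25000); divide by -8.25000 → v2 = (-0.75758, 1.00000)
Requested entry of v2: 25/-33 = -0.7576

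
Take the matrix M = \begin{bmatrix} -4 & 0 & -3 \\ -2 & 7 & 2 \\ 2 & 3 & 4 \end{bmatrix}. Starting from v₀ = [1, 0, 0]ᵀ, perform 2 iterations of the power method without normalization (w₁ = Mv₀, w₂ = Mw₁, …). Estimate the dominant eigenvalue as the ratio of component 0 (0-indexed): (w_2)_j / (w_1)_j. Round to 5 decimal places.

λ ≈ -2.50000

w1 = Mv₀ = (-4, -2, 2)
w2 = Mw1 = (10, -2, -6)
Ratio at component: 10 / -4 = -2.50000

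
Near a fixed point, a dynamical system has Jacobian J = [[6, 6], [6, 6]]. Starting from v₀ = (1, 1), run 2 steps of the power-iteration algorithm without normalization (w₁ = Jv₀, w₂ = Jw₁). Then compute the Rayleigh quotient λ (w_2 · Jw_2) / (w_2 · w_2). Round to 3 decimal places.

λ ≈ 12.000

w1 = Jv₀ = (12, 12)
w2 = Jw1 = (144, 144)
Jw2 = (1728, 1728)
w2·Jw2 = 144·1728 + 144·1728 = 497664; w2·w2 = 144·144 + 144·144 = 41472
λ ≈ 497664/41472 = 12.000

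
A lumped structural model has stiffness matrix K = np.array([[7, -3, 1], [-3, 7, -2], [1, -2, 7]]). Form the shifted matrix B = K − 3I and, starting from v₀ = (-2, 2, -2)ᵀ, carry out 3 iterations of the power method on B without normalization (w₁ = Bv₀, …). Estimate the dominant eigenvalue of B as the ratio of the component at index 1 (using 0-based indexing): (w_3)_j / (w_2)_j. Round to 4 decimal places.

B = K − 3I has rows (4, -3, 1); (-3, 4, -2); (1, -2, 4)
w1 = Bv₀ = (-16, 18, -14)
w2 = Bw1 = (-132, 148, -108)
w3 = Bw2 = (-1080, 1204, -860)
Ratio: 1204/148 = 8.1351

μ ≈ 8.1351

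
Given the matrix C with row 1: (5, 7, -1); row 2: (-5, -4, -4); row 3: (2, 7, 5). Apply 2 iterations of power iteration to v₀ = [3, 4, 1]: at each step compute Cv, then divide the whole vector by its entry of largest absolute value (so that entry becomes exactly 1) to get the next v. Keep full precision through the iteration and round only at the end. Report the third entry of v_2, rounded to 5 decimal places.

Cv0 = (42.000000, -35.000000, 39.000000); divide by 42.000000 → v1 = (1.000000, -0.833333, 0.928571)
Cv1 = (-1.761905, -5.380952, 0.809524); divide by -5.380952 → v2 = (0.327434, 1.000000, -0.150442)
Requested entry of v2: 34/-226 = -0.15044

-0.15044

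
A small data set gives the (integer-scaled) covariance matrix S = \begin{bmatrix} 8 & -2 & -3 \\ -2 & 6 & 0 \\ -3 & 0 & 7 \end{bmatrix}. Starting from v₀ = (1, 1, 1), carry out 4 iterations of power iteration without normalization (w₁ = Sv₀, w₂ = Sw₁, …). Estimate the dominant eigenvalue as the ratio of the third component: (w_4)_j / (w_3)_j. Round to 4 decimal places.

8.5124

w1 = Sv₀ = (8·1 + (-2)·1 + (-3)·1; (-2)·1 + 6·1 + 0·1; (-3)·1 + 0·1 + 7·1) = (3, 4, 4)
w2 = Sw1 = (8·3 + (-2)·4 + (-3)·4; (-2)·3 + 6·4 + 0·4; (-3)·3 + 0·4 + 7·4) = (4, 18, 19)
w3 = Sw2 = (-61, 100, 121)
w4 = Sw3 = (-1051, 722, 1030)
Ratio at component: 1030 / 121 = 8.5124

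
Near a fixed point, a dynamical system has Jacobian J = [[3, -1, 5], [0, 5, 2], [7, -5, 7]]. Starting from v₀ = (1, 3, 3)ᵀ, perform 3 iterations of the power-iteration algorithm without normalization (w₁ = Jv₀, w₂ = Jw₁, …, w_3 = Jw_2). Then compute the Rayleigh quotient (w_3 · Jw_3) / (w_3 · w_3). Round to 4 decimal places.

λ ≈ 6.6317

w1 = Jv₀ = (3·1 + (-1)·3 + 5·3; 0·1 + 5·3 + 2·3; 7·1 + (-5)·3 + 7·3) = (15, 21, 13)
w2 = Jw1 = (3·15 + (-1)·21 + 5·13; 0·15 + 5·21 + 2·13; 7·15 + (-5)·21 + 7·13) = (89, 131, 91)
w3 = Jw2 = (591, 837, 605)
Jw3 = (3961, 5395, 4187)
w3·Jw3 = 591·3961 + 837·5395 + 605·4187 = 9389701; w3·w3 = 591·591 + 837·837 + 605·605 = 1415875
λ ≈ 9389701/1415875 = 6.6317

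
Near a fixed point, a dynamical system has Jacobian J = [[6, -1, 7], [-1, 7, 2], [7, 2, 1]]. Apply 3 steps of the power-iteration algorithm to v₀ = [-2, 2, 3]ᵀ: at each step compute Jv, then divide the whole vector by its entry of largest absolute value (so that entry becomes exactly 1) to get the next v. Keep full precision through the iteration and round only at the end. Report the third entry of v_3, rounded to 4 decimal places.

0.1316

Jv0 = (7.00000, 22.00000, -7.00000); divide by 22.00000 → v1 = (0.31818, 1.00000, -0.31818)
Jv1 = (-1.31818, 6.04545, 3.90909); divide by 6.04545 → v2 = (-0.21805, 1.00000, 0.64662)
Jv2 = (2.21805, 8.51128, 1.12030); divide by 8.51128 → v3 = (0.26060, 1.00000, 0.13163)
Requested entry of v3: 149/1132 = 0.1316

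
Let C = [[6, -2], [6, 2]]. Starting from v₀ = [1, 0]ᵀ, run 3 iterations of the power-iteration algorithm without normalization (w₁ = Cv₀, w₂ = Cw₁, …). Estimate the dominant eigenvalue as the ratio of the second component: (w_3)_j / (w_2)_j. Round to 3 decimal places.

λ ≈ 5.000

w1 = Cv₀ = (6, 6)
w2 = Cw1 = (24, 48)
w3 = Cw2 = (48, 240)
Ratio at component: 240 / 48 = 5.000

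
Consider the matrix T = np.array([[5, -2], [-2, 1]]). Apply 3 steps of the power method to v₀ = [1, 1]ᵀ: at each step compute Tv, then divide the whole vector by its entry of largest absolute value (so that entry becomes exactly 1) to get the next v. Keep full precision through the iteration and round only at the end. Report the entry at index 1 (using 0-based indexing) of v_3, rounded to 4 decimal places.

-0.4141

Tv0 = (3.00000, -1.00000); divide by 3.00000 → v1 = (1.00000, -0.33333)
Tv1 = (5.66667, -2.33333); divide by 5.66667 → v2 = (1.00000, -0.41176)
Tv2 = (5.82353, -2.41176); divide by 5.82353 → v3 = (1.00000, -0.41414)
Requested entry of v3: -41/99 = -0.4141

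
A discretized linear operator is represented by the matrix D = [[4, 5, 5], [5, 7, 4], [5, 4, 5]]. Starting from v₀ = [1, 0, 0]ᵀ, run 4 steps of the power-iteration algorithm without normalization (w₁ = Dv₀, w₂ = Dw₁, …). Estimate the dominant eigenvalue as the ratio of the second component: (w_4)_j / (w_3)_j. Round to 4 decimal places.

w1 = Dv₀ = (4, 5, 5)
w2 = Dw1 = (66, 75, 65)
w3 = Dw2 = (964, 1115, 955)
w4 = Dw3 = (14206, 16445, 14055)
Ratio at component: 16445 / 1115 = 14.7489

14.7489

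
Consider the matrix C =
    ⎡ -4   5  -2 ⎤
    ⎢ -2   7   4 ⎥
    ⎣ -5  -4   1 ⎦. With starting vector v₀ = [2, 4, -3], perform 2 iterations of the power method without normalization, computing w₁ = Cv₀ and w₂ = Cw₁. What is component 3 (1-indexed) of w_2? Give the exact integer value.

-167

w1 = Cv₀ = ((-4)·2 + 5·4 + (-2)·(-3); (-2)·2 + 7·4 + 4·(-3); (-5)·2 + (-4)·4 + 1·(-3)) = (18, 12, -29)
w2 = Cw1 = ((-4)·18 + 5·12 + (-2)·(-29); (-2)·18 + 7·12 + 4·(-29); (-5)·18 + (-4)·12 + 1·(-29)) = (46, -68, -167)
The requested component of w2 is -167.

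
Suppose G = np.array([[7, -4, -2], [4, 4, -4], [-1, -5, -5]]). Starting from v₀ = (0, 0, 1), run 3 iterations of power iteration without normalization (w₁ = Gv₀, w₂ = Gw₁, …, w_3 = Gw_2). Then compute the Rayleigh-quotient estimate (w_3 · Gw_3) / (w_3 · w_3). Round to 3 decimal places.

w1 = Gv₀ = (7·0 + (-4)·0 + (-2)·1; 4·0 + 4·0 + (-4)·1; (-1)·0 + (-5)·0 + (-5)·1) = (-2, -4, -5)
w2 = Gw1 = (7·(-2) + (-4)·(-4) + (-2)·(-5); 4·(-2) + 4·(-4) + (-4)·(-5); (-1)·(-2) + (-5)·(-4) + (-5)·(-5)) = (12, -4, 47)
w3 = Gw2 = (6, -156, -227)
Gw3 = (1120, 308, 1909)
w3·Gw3 = 6·1120 + (-156)·308 + (-227)·1909 = -474671; w3·w3 = 6·6 + (-156)·(-156) + (-227)·(-227) = 75901
λ ≈ -474671/75901 = -6.254

λ ≈ -6.254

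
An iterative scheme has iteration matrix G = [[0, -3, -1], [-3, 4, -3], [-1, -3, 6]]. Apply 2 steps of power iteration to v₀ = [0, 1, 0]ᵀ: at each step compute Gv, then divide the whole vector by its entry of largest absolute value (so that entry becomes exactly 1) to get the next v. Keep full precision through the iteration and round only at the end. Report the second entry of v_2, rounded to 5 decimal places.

1.00000

Gv0 = (-3.000000, 4.000000, -3.000000); divide by 4.000000 → v1 = (-0.750000, 1.000000, -0.750000)
Gv1 = (-2.250000, 8.500000, -6.750000); divide by 8.500000 → v2 = (-0.264706, 1.000000, -0.794118)
Requested entry of v2: 34/34 = 1.00000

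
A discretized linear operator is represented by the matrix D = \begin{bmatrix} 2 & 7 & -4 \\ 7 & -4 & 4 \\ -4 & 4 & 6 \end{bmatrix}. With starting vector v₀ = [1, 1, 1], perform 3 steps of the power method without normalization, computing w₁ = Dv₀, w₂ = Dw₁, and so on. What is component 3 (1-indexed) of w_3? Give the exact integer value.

w1 = Dv₀ = (5, 7, 6)
w2 = Dw1 = (35, 31, 44)
w3 = Dw2 = (111, 297, 248)
The requested component of w3 is 248.

248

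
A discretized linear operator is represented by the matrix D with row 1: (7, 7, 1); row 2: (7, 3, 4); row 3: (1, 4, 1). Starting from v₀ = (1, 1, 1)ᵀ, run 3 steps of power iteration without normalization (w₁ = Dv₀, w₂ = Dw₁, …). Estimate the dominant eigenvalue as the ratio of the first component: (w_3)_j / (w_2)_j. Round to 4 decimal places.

13.0957

w1 = Dv₀ = (15, 14, 6)
w2 = Dw1 = (209, 171, 77)
w3 = Dw2 = (2737, 2284, 970)
Ratio at component: 2737 / 209 = 13.0957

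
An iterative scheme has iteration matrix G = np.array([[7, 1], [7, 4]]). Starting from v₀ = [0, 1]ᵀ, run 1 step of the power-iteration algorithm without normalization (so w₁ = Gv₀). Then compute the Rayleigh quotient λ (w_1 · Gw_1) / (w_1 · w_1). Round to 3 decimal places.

w1 = Gv₀ = (7·0 + 1·1; 7·0 + 4·1) = (1, 4)
Gw1 = (11, 23)
w1·Gw1 = 1·11 + 4·23 = 103; w1·w1 = 1·1 + 4·4 = 17
λ ≈ 103/17 = 6.059

λ ≈ 6.059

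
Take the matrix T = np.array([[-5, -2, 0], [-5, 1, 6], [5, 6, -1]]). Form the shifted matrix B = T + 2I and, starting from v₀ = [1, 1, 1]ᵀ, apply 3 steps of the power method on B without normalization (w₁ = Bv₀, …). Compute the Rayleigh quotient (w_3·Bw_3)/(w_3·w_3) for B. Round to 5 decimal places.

5.14266

B = T + 2I has rows (-3, -2, 0); (-5, 3, 6); (5, 6, 1)
w1 = Bv₀ = ((-3)·1 + (-2)·1 + 0·1; (-5)·1 + 3·1 + 6·1; 5·1 + 6·1 + 1·1) = (-5, 4, 12)
w2 = Bw1 = ((-3)·(-5) + (-2)·4 + 0·12; (-5)·(-5) + 3·4 + 6·12; 5·(-5) + 6·4 + 1·12) = (7, 109, 11)
w3 = Bw2 = (-239, 358, 700)
Bw3 = (1, 6469, 1653)
w3·Bw3 = 3472763; w3·w3 = 675285; μ ≈ 3472763/675285 = 5.14266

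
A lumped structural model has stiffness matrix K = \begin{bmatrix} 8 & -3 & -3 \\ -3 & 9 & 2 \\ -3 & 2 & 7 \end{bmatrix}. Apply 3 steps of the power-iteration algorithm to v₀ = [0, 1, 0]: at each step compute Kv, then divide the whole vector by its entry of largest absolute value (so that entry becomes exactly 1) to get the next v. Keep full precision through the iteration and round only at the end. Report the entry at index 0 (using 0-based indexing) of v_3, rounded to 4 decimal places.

Kv0 = (-3.00000, 9.00000, 2.00000); divide by 9.00000 → v1 = (-0.33333, 1.00000, 0.22222)
Kv1 = (-6.33333, 10.44444, 4.55556); divide by 10.44444 → v2 = (-0.60638, 1.00000, 0.43617)
Kv2 = (-9.15957, 11.69149, 6.87234); divide by 11.69149 → v3 = (-0.78344, 1.00000, 0.58781)
Requested entry of v3: -861/1099 = -0.7834

-0.7834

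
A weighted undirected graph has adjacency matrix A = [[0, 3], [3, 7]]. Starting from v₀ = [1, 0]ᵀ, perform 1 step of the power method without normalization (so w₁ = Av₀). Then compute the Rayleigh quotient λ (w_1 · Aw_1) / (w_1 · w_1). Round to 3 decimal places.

λ ≈ 7.000

w1 = Av₀ = (0·1 + 3·0; 3·1 + 7·0) = (0, 3)
Aw1 = (9, 21)
w1·Aw1 = 0·9 + 3·21 = 63; w1·w1 = 0·0 + 3·3 = 9
λ ≈ 63/9 = 7.000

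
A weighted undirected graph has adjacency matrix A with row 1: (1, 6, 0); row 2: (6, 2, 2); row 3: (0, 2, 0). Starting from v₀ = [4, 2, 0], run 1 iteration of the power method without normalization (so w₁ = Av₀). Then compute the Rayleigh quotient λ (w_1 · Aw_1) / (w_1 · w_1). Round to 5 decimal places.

7.24242

w1 = Av₀ = (1·4 + 6·2 + 0·0; 6·4 + 2·2 + 2·0; 0·4 + 2·2 + 0·0) = (16, 28, 4)
Aw1 = (184, 160, 56)
w1·Aw1 = 16·184 + 28·160 + 4·56 = 7648; w1·w1 = 16·16 + 28·28 + 4·4 = 1056
λ ≈ 7648/1056 = 7.24242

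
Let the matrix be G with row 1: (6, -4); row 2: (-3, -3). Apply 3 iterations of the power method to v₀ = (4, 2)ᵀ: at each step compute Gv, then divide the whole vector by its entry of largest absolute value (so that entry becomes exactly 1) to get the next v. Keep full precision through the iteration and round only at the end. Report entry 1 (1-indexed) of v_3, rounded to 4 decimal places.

1.0000

Gv0 = (16.00000, -18.00000); divide by -18.00000 → v1 = (-0.88889, 1.00000)
Gv1 = (-9.33333, -0.33333); divide by -9.33333 → v2 = (1.00000, 0.03571)
Gv2 = (5.85714, -3.10714); divide by 5.85714 → v3 = (1.00000, -0.53049)
Requested entry of v3: 984/984 = 1.0000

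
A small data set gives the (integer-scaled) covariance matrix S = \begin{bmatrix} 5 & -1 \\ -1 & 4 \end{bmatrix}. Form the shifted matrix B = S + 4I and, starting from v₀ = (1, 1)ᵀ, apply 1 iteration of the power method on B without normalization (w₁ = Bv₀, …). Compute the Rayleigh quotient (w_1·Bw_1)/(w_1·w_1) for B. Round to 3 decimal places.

μ ≈ 7.575

B = S + 4I has rows (9, -1); (-1, 8)
w1 = Bv₀ = (8, 7)
Bw1 = (65, 48)
w1·Bw1 = 856; w1·w1 = 113; μ ≈ 856/113 = 7.575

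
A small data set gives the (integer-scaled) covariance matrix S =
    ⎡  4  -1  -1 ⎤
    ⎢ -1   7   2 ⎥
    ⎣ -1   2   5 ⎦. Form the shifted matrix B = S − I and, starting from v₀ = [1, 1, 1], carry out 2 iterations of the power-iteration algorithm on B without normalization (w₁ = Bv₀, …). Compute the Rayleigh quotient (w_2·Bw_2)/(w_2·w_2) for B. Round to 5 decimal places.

B = S − I has rows (3, -1, -1); (-1, 6, 2); (-1, 2, 4)
w1 = Bv₀ = (1, 7, 5)
w2 = Bw1 = (-9, 51, 33)
Bw2 = (-111, 381, 243)
w2·Bw2 = 28449; w2·w2 = 3771; μ ≈ 28449/3771 = 7.54415

7.54415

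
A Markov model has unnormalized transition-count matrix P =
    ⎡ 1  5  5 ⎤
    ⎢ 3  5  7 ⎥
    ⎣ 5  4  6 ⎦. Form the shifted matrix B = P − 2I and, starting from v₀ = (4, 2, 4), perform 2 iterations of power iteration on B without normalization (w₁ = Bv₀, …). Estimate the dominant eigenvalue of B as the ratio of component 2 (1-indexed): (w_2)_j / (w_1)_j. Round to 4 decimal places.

B = P − 2I has rows (-1, 5, 5); (3, 3, 7); (5, 4, 4)
w1 = Bv₀ = (26, 46, 44)
w2 = Bw1 = (424, 524, 490)
Ratio: 524/46 = 11.3913

μ ≈ 11.3913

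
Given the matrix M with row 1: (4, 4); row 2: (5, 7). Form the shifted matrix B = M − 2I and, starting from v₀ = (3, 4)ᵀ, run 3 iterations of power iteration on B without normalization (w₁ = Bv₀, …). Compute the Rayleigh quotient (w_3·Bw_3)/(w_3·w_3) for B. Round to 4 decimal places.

B = M − 2I has rows (2, 4); (5, 5)
w1 = Bv₀ = (22, 35)
w2 = Bw1 = (184, 285)
w3 = Bw2 = (1508, 2345)
Bw3 = (12396, 19265)
w3·Bw3 = 63869593; w3·w3 = 7773089; μ ≈ 63869593/7773089 = 8.2168

μ ≈ 8.2168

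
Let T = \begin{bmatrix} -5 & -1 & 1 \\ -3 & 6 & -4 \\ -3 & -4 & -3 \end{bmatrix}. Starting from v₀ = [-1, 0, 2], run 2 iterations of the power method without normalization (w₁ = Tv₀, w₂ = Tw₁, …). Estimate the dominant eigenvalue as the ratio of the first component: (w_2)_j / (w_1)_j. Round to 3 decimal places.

-4.714

w1 = Tv₀ = ((-5)·(-1) + (-1)·0 + 1·2; (-3)·(-1) + 6·0 + (-4)·2; (-3)·(-1) + (-4)·0 + (-3)·2) = (7, -5, -3)
w2 = Tw1 = ((-5)·7 + (-1)·(-5) + 1·(-3); (-3)·7 + 6·(-5) + (-4)·(-3); (-3)·7 + (-4)·(-5) + (-3)·(-3)) = (-33, -39, 8)
Ratio at component: -33 / 7 = -4.714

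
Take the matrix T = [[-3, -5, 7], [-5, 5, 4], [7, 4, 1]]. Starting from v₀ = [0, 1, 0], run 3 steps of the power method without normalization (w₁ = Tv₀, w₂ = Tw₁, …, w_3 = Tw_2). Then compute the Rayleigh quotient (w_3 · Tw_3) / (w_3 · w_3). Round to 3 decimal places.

λ ≈ -3.168

w1 = Tv₀ = (-5, 5, 4)
w2 = Tw1 = (18, 66, -11)
w3 = Tw2 = (-461, 196, 379)
Tw3 = (3056, 4801, -2064)
w3·Tw3 = (-461)·3056 + 196·4801 + 379·(-2064) = -1250076; w3·w3 = (-461)·(-461) + 196·196 + 379·379 = 394578
λ ≈ -1250076/394578 = -3.168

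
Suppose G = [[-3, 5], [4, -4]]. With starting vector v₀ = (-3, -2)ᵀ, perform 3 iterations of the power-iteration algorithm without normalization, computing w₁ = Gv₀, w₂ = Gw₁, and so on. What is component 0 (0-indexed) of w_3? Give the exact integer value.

w1 = Gv₀ = (-1, -4)
w2 = Gw1 = (-17, 12)
w3 = Gw2 = (111, -116)
The requested component of w3 is 111.

111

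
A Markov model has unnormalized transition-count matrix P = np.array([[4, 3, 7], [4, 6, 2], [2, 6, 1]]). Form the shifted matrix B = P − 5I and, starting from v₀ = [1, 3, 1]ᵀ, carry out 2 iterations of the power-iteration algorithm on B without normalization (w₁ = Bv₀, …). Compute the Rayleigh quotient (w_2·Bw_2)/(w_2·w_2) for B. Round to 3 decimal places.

4.595

B = P − 5I has rows (-1, 3, 7); (4, 1, 2); (2, 6, -4)
w1 = Bv₀ = ((-1)·1 + 3·3 + 7·1; 4·1 + 1·3 + 2·1; 2·1 + 6·3 + (-4)·1) = (15, 9, 16)
w2 = Bw1 = ((-1)·15 + 3·9 + 7·16; 4·15 + 1·9 + 2·16; 2·15 + 6·9 + (-4)·16) = (124, 101, 20)
Bw2 = (319, 637, 774)
w2·Bw2 = 119373; w2·w2 = 25977; μ ≈ 119373/25977 = 4.595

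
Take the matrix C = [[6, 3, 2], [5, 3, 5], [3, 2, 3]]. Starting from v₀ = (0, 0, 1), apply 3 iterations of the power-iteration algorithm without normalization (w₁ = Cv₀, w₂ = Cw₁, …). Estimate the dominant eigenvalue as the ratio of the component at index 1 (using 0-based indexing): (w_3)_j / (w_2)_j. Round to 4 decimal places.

w1 = Cv₀ = (6·0 + 3·0 + 2·1; 5·0 + 3·0 + 5·1; 3·0 + 2·0 + 3·1) = (2, 5, 3)
w2 = Cw1 = (6·2 + 3·5 + 2·3; 5·2 + 3·5 + 5·3; 3·2 + 2·5 + 3·3) = (33, 40, 25)
w3 = Cw2 = (368, 410, 254)
Ratio at component: 410 / 40 = 10.2500

λ ≈ 10.2500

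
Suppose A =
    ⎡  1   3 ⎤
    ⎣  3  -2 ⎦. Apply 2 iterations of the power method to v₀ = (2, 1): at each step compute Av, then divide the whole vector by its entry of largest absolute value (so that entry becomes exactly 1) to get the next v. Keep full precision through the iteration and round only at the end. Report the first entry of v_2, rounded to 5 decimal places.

1.00000

Av0 = (5.000000, 4.000000); divide by 5.000000 → v1 = (1.000000, 0.800000)
Av1 = (3.400000, 1.400000); divide by 3.400000 → v2 = (1.000000, 0.411765)
Requested entry of v2: 17/17 = 1.00000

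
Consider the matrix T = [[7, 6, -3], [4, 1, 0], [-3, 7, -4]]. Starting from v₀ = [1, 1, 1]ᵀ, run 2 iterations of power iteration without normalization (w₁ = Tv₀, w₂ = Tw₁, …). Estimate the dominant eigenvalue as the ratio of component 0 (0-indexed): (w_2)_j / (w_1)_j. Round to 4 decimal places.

w1 = Tv₀ = (7·1 + 6·1 + (-3)·1; 4·1 + 1·1 + 0·1; (-3)·1 + 7·1 + (-4)·1) = (10, 5, 0)
w2 = Tw1 = (7·10 + 6·5 + (-3)·0; 4·10 + 1·5 + 0·0; (-3)·10 + 7·5 + (-4)·0) = (100, 45, 5)
Ratio at component: 100 / 10 = 10.0000

10.0000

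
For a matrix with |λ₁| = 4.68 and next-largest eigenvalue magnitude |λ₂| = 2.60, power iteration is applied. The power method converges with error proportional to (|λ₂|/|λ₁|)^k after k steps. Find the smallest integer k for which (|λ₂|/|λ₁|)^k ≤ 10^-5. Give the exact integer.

20

|λ₂/λ₁| = 2.60/4.68 = 0.55556
Need k ≥ ln(10^-5) / ln(0.55556) = -11.5129 / -0.5878 ≈ 19.587
Smallest integer k satisfying the bound: 20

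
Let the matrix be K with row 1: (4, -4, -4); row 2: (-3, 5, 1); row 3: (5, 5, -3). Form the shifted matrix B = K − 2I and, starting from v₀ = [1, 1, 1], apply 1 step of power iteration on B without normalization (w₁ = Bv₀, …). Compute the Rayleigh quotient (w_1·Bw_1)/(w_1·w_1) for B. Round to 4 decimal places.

B = K − 2I has rows (2, -4, -4); (-3, 3, 1); (5, 5, -5)
w1 = Bv₀ = (-6, 1, 5)
Bw1 = (-36, 26, -50)
w1·Bw1 = -8; w1·w1 = 62; μ ≈ -8/62 = -0.1290

μ ≈ -0.1290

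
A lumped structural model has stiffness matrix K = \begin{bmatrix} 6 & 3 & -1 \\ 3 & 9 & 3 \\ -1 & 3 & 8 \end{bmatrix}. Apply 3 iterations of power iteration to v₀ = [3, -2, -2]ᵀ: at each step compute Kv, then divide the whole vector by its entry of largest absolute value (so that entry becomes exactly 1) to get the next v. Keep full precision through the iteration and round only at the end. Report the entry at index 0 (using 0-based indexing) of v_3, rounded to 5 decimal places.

-0.05265

Kv0 = (14.000000, -15.000000, -25.000000); divide by -25.000000 → v1 = (-0.560000, 0.600000, 1.000000)
Kv1 = (-2.560000, 6.720000, 10.360000); divide by 10.360000 → v2 = (-0.247104, 0.648649, 1.000000)
Kv2 = (-0.536680, 8.096525, 10.193050); divide by 10.193050 → v3 = (-0.052652, 0.794318, 1.000000)
Requested entry of v3: 139/-2640 = -0.05265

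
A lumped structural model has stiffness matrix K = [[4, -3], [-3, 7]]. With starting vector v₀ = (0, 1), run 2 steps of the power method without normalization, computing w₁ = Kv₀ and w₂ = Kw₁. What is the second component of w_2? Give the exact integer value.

58

w1 = Kv₀ = (-3, 7)
w2 = Kw1 = (-33, 58)
The requested component of w2 is 58.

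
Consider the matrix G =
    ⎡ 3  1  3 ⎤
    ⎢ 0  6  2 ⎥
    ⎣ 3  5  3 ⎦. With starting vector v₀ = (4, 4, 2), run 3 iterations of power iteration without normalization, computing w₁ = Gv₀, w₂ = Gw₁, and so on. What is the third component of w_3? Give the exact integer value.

w1 = Gv₀ = (3·4 + 1·4 + 3·2; 0·4 + 6·4 + 2·2; 3·4 + 5·4 + 3·2) = (22, 28, 38)
w2 = Gw1 = (3·22 + 1·28 + 3·38; 0·22 + 6·28 + 2·38; 3·22 + 5·28 + 3·38) = (208, 244, 320)
w3 = Gw2 = (1828, 2104, 2804)
The requested component of w3 is 2804.

2804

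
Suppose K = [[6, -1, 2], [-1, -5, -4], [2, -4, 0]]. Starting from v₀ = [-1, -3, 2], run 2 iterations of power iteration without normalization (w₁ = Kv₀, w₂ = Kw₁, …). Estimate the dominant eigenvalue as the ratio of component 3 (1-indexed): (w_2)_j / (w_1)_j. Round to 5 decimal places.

w1 = Kv₀ = (6·(-1) + (-1)·(-3) + 2·2; (-1)·(-1) + (-5)·(-3) + (-4)·2; 2·(-1) + (-4)·(-3) + 0·2) = (1, 8, 10)
w2 = Kw1 = (6·1 + (-1)·8 + 2·10; (-1)·1 + (-5)·8 + (-4)·10; 2·1 + (-4)·8 + 0·10) = (18, -81, -30)
Ratio at component: -30 / 10 = -3.00000

λ ≈ -3.00000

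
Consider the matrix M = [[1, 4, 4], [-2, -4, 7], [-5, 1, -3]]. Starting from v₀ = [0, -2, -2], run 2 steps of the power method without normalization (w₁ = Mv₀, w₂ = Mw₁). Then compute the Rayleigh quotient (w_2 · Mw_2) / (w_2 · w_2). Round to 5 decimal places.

λ ≈ -0.00523

w1 = Mv₀ = (1·0 + 4·(-2) + 4·(-2); (-2)·0 + (-4)·(-2) + 7·(-2); (-5)·0 + 1·(-2) + (-3)·(-2)) = (-16, -6, 4)
w2 = Mw1 = (1·(-16) + 4·(-6) + 4·4; (-2)·(-16) + (-4)·(-6) + 7·4; (-5)·(-16) + 1·(-6) + (-3)·4) = (-24, 84, 62)
Mw2 = (560, 146, 18)
w2·Mw2 = (-24)·560 + 84·146 + 62·18 = -60; w2·w2 = (-24)·(-24) + 84·84 + 62·62 = 11476
λ ≈ -60/11476 = -0.00523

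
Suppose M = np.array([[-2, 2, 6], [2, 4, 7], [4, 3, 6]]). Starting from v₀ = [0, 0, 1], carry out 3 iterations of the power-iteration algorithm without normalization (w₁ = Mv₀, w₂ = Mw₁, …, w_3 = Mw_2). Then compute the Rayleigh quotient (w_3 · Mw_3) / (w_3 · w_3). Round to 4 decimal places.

w1 = Mv₀ = (6, 7, 6)
w2 = Mw1 = (38, 82, 81)
w3 = Mw2 = (574, 971, 884)
Mw3 = (6098, 11220, 10513)
w3·Mw3 = 574·6098 + 971·11220 + 884·10513 = 23688364; w3·w3 = 574·574 + 971·971 + 884·884 = 2053773
λ ≈ 23688364/2053773 = 11.5341

λ ≈ 11.5341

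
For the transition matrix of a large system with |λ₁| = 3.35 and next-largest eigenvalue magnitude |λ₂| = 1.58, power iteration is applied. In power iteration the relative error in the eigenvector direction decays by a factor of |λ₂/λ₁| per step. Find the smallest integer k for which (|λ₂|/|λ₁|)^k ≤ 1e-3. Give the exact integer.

10

|λ₂/λ₁| = 1.58/3.35 = 0.47164
Need k ≥ ln(1e-3) / ln(0.47164) = -6.9078 / -0.7515 ≈ 9.192
Smallest integer k satisfying the bound: 10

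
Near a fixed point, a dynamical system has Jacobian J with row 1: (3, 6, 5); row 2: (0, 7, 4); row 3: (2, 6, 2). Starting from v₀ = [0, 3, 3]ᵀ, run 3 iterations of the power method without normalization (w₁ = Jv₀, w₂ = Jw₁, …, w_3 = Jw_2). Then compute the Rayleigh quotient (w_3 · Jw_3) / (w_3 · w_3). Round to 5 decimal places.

w1 = Jv₀ = (3·0 + 6·3 + 5·3; 0·0 + 7·3 + 4·3; 2·0 + 6·3 + 2·3) = (33, 33, 24)
w2 = Jw1 = (3·33 + 6·33 + 5·24; 0·33 + 7·33 + 4·24; 2·33 + 6·33 + 2·24) = (417, 327, 312)
w3 = Jw2 = (4773, 3537, 3420)
Jw3 = (52641, 38439, 37608)
w3·Jw3 = 4773·52641 + 3537·38439 + 3420·37608 = 515833596; w3·w3 = 4773·4773 + 3537·3537 + 3420·3420 = 46988298
λ ≈ 515833596/46988298 = 10.97792

λ ≈ 10.97792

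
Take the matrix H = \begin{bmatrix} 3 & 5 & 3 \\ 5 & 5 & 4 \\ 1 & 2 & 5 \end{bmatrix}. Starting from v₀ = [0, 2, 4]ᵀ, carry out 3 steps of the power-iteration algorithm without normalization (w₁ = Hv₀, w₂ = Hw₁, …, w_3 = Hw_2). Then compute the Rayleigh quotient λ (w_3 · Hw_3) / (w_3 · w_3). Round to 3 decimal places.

w1 = Hv₀ = (3·0 + 5·2 + 3·4; 5·0 + 5·2 + 4·4; 1·0 + 2·2 + 5·4) = (22, 26, 24)
w2 = Hw1 = (3·22 + 5·26 + 3·24; 5·22 + 5·26 + 4·24; 1·22 + 2·26 + 5·24) = (268, 336, 194)
w3 = Hw2 = (3066, 3796, 1910)
Hw3 = (33908, 41950, 20208)
w3·Hw3 = 3066·33908 + 3796·41950 + 1910·20208 = 301801408; w3·w3 = 3066·3066 + 3796·3796 + 1910·1910 = 27458072
λ ≈ 301801408/27458072 = 10.991

10.991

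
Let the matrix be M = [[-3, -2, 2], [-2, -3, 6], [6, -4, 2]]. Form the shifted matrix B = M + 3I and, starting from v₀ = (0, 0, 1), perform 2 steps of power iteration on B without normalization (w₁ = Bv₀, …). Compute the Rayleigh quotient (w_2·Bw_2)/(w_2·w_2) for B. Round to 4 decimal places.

B = M + 3I has rows (0, -2, 2); (-2, 0, 6); (6, -4, 5)
w1 = Bv₀ = (0·0 + (-2)·0 + 2·1; (-2)·0 + 0·0 + 6·1; 6·0 + (-4)·0 + 5·1) = (2, 6, 5)
w2 = Bw1 = (0·2 + (-2)·6 + 2·5; (-2)·2 + 0·6 + 6·5; 6·2 + (-4)·6 + 5·5) = (-2, 26, 13)
Bw2 = (-26, 82, -51)
w2·Bw2 = 1521; w2·w2 = 849; μ ≈ 1521/849 = 1.7915

μ ≈ 1.7915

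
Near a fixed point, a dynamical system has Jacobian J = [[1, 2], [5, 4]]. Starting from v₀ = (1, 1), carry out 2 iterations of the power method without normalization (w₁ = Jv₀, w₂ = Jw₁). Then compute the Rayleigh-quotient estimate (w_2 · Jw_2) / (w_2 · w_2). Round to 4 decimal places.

6.0296

w1 = Jv₀ = (1·1 + 2·1; 5·1 + 4·1) = (3, 9)
w2 = Jw1 = (1·3 + 2·9; 5·3 + 4·9) = (21, 51)
Jw2 = (123, 309)
w2·Jw2 = 21·123 + 51·309 = 18342; w2·w2 = 21·21 + 51·51 = 3042
λ ≈ 18342/3042 = 6.0296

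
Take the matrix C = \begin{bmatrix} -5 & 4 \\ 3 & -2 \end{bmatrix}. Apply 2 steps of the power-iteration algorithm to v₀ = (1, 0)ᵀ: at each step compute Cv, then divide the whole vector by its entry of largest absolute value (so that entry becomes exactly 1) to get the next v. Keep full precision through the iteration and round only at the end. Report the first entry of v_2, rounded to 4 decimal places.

Cv0 = (-5.00000, 3.00000); divide by -5.00000 → v1 = (1.00000, -0.60000)
Cv1 = (-7.40000, 4.20000); divide by -7.40000 → v2 = (1.00000, -0.56757)
Requested entry of v2: 37/37 = 1.0000

1.0000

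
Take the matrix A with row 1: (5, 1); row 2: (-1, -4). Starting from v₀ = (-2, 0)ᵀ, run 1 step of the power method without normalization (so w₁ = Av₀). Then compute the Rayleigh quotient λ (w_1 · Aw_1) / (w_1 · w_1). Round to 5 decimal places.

λ ≈ 4.65385

w1 = Av₀ = (5·(-2) + 1·0; (-1)·(-2) + (-4)·0) = (-10, 2)
Aw1 = (-48, 2)
w1·Aw1 = (-10)·(-48) + 2·2 = 484; w1·w1 = (-10)·(-10) + 2·2 = 104
λ ≈ 484/104 = 4.65385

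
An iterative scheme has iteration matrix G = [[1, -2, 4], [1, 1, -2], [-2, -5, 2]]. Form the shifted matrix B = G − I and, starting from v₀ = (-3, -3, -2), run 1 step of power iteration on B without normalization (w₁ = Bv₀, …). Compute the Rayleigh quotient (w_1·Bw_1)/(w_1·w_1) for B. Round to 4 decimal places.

μ ≈ 0.4208

B = G − I has rows (0, -2, 4); (1, 0, -2); (-2, -5, 1)
w1 = Bv₀ = (-2, 1, 19)
Bw1 = (74, -40, 18)
w1·Bw1 = 154; w1·w1 = 366; μ ≈ 154/366 = 0.4208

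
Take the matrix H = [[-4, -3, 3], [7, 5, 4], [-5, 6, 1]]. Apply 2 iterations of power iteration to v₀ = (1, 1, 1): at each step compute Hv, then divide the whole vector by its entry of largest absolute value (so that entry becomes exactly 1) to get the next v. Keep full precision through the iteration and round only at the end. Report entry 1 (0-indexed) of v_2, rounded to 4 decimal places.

0.5085

Hv0 = (-4.00000, 16.00000, 2.00000); divide by 16.00000 → v1 = (-0.25000, 1.00000, 0.12500)
Hv1 = (-1.62500, 3.75000, 7.37500); divide by 7.37500 → v2 = (-0.22034, 0.50847, 1.00000)
Requested entry of v2: 60/118 = 0.5085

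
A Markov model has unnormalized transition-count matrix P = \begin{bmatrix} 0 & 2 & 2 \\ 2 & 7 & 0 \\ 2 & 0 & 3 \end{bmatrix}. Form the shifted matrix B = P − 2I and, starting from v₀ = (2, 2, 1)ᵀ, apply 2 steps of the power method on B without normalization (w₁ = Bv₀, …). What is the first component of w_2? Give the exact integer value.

B = P − 2I has rows (-2, 2, 2); (2, 5, 0); (2, 0, 1)
w1 = Bv₀ = ((-2)·2 + 2·2 + 2·1; 2·2 + 5·2 + 0·1; 2·2 + 0·2 + 1·1) = (2, 14, 5)
w2 = Bw1 = ((-2)·2 + 2·14 + 2·5; 2·2 + 5·14 + 0·5; 2·2 + 0·14 + 1·5) = (34, 74, 9)
Requested component of w2: 34

34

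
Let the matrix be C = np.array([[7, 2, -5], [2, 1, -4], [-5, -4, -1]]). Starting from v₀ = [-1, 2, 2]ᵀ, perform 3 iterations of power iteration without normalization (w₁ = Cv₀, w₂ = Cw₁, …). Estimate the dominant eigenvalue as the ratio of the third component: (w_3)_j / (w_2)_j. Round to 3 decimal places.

w1 = Cv₀ = (-13, -8, -5)
w2 = Cw1 = (-82, -14, 102)
w3 = Cw2 = (-1112, -586, 364)
Ratio at component: 364 / 102 = 3.569

λ ≈ 3.569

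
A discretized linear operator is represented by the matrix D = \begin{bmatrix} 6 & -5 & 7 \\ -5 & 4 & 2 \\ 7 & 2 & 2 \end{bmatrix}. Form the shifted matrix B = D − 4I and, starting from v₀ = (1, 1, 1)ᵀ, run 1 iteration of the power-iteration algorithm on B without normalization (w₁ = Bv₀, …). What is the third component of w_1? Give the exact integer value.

B = D − 4I has rows (2, -5, 7); (-5, 0, 2); (7, 2, -2)
w1 = Bv₀ = (4, -3, 7)
Requested component of w1: 7

7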